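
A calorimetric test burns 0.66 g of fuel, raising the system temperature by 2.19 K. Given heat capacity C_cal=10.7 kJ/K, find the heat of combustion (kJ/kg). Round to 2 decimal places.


Hc = C_cal * delta_T / m_fuel
Q_released = 10.7 * 2.19 = 23.4330 kJ
m_fuel = 0.66 g = 0.66/1000 kg = 0.000660 kg
Hc = 23.4330 / 0.000660 = 35504.55 kJ/kg


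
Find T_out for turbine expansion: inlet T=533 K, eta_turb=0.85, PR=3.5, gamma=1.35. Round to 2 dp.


T_out = T_in * (1 - eta * (1 - PR^(-(gamma-1)/gamma)))
Exponent = -(1.35-1)/1.35 = -0.25925926
PR^exp = 3.5^(-0.25925926) = 0.72267881
Factor = 1 - 0.85*(1 - 0.72267881) = 0.76427699
T_out = 533 * 0.76427699 = 407.36 K


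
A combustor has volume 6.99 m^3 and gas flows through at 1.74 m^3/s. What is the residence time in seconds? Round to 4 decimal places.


tau = V / Q_flow
tau = 6.99 / 1.74 = 4.0172 s


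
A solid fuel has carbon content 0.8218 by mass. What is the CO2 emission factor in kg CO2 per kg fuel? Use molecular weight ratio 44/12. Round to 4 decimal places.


EF = C_frac * (M_CO2 / M_C)
EF = 0.8218 * (44/12)
EF = 0.8218 * 3.666667 = 3.0133 kg_CO2/kg_fuel


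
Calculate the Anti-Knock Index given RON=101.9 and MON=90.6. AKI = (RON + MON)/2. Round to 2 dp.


AKI = (RON + MON) / 2
AKI = (101.9 + 90.6) / 2
AKI = 192.5 / 2 = 96.25


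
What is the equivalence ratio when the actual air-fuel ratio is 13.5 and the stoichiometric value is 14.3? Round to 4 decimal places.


phi = AFR_stoich / AFR_actual
phi = 14.3 / 13.5 = 1.0593


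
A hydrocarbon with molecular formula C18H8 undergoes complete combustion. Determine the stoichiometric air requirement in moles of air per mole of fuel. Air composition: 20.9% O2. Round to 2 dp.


Balanced combustion: C18H8 + 20 O2 -> 18 CO2 + 4 H2O
O2 needed = C + H/4 = 18 + 8/4 = 20.00 moles
Air moles = O2 / 0.209 = 20.00 / 0.209 = 95.69 moles air


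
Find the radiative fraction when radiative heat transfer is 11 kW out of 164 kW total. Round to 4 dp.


f_rad = Q_rad / Q_total
f_rad = 11 / 164 = 0.0671


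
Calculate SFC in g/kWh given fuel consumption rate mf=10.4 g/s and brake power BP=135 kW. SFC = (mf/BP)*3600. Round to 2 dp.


SFC = (mf / BP) * 3600
Rate = 10.4 / 135 = 0.077037 g/(s*kW)
SFC = 0.077037 * 3600 = 277.33 g/kWh


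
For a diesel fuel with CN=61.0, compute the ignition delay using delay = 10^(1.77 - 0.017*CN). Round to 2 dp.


delay = 10^(1.77 - 0.017*CN)
Exponent = 1.77 - 0.017*61.0 = 0.7330
delay = 10^0.7330 = 5.41 ms


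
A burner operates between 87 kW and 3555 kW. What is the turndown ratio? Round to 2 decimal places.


TDR = Q_max / Q_min
TDR = 3555 / 87 = 40.86


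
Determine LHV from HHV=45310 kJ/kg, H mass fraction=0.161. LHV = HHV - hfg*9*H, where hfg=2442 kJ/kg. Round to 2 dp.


LHV = HHV - hfg * 9 * H
Water correction = 2442 * 9 * 0.161 = 3538.458 kJ/kg
LHV = 45310 - 3538.458 = 41771.54 kJ/kg


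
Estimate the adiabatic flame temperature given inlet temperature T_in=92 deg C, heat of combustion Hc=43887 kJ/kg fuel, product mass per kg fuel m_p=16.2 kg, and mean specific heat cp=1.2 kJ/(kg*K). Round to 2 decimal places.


T_ad = T_in + Hc / (m_p * cp)
Denominator = 16.2 * 1.2 = 19.4400
Temperature rise = 43887 / 19.4400 = 2257.56 K
T_ad = 92 + 2257.56 = 2349.56 deg C


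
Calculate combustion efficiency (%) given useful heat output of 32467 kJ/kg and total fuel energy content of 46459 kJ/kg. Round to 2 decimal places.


Efficiency = (Q_useful / Q_fuel) * 100
Efficiency = (32467 / 46459) * 100
Efficiency = 0.6988 * 100 = 69.88%


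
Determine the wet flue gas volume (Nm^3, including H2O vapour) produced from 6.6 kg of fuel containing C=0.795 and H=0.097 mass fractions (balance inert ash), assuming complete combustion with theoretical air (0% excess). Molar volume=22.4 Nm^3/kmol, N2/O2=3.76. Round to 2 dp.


Per kg fuel: CO2 = (C/12 kmol)*22.4 = (0.795/12)*22.4 = 1.48400 Nm^3
Per kg fuel: H2O = (H/2 kmol)*22.4 = (0.097/2)*22.4 = 1.08640 Nm^3
O2 needed per kg fuel = C/12 + H/4 = 0.795/12 + 0.097/4 = 0.09050000 kmol
Per kg fuel: N2 = O2*3.76*22.4 = 0.09050000*3.76*22.4 = 7.62227 Nm^3
Total per kg = 1.48400 + 1.08640 + 7.62227 = 10.19267 Nm^3
Total = 10.19267 * 6.6 = 67.27 Nm^3


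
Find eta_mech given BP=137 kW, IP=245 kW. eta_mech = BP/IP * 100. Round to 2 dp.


eta_mech = (BP / IP) * 100
Ratio = 137 / 245 = 0.5592
eta_mech = 0.5592 * 100 = 55.92%


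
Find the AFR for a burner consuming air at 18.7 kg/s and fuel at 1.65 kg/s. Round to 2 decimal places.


AFR = m_air / m_fuel
AFR = 18.7 / 1.65 = 11.33


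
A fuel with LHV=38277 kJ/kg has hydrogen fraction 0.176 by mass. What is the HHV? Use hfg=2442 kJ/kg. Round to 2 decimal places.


HHV = LHV + hfg * 9 * H
Water addition = 2442 * 9 * 0.176 = 3868.128 kJ/kg
HHV = 38277 + 3868.128 = 42145.13 kJ/kg


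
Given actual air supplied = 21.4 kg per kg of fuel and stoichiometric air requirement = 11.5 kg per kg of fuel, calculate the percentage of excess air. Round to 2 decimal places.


Excess air = actual - stoichiometric = 21.4 - 11.5 = 9.90 kg/kg fuel
Excess air % = (excess / stoich) * 100 = (9.90 / 11.5) * 100 = 86.09%


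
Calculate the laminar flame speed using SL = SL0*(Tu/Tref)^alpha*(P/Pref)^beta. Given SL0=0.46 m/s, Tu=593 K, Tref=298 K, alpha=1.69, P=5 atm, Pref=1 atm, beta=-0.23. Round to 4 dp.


SL = SL0 * (Tu/Tref)^alpha * (P/Pref)^beta
T ratio = 593/298 = 1.98993289
(T ratio)^alpha = 1.98993289^1.69 = 3.199167
(P/Pref)^beta = 5^(-0.23) = 0.690616
SL = 0.46 * 3.199167 * 0.690616 = 1.0163 m/s


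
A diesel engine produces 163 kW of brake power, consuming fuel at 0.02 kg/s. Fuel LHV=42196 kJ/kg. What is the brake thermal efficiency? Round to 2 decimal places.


eta_BTE = (BP / (mf * LHV)) * 100
Denominator = 0.02 * 42196 = 843.9200 kW
eta_BTE = (163 / 843.9200) * 100 = 19.31%


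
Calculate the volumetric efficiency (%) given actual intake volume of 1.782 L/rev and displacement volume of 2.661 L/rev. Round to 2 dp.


eta_v = (V_actual / V_disp) * 100
Ratio = 1.782 / 2.661 = 0.6697
eta_v = 0.6697 * 100 = 66.97%


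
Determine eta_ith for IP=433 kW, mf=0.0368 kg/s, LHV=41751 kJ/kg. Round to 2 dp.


eta_ith = (IP / (mf * LHV)) * 100
Denominator = 0.0368 * 41751 = 1536.4368 kW
eta_ith = (433 / 1536.4368) * 100 = 28.18%


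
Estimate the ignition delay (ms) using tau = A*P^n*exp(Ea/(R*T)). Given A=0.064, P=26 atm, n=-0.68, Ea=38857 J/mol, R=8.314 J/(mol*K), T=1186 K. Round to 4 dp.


tau = A * P^n * exp(Ea/(R*T))
P^n = 26^(-0.68) = 0.10909834
Ea/(R*T) = 38857/(8.314*1186) = 3.940711
exp(Ea/(R*T)) = 51.455160
tau = 0.064 * 0.10909834 * 51.455160 = 0.3593 ms


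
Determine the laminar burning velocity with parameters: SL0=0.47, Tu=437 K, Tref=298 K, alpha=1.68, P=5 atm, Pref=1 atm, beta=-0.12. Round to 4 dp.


SL = SL0 * (Tu/Tref)^alpha * (P/Pref)^beta
T ratio = 437/298 = 1.46644295
(T ratio)^alpha = 1.46644295^1.68 = 1.902504
(P/Pref)^beta = 5^(-0.12) = 0.824373
SL = 0.47 * 1.902504 * 0.824373 = 0.7371 m/s


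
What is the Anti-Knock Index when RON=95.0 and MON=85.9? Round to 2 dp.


AKI = (RON + MON) / 2
AKI = (95.0 + 85.9) / 2
AKI = 180.9 / 2 = 90.45


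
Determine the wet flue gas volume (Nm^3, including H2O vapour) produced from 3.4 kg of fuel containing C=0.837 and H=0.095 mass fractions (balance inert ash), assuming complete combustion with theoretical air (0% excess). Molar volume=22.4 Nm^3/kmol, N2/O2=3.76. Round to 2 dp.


Per kg fuel: CO2 = (C/12 kmol)*22.4 = (0.837/12)*22.4 = 1.56240 Nm^3
Per kg fuel: H2O = (H/2 kmol)*22.4 = (0.095/2)*22.4 = 1.06400 Nm^3
O2 needed per kg fuel = C/12 + H/4 = 0.837/12 + 0.095/4 = 0.09350000 kmol
Per kg fuel: N2 = O2*3.76*22.4 = 0.09350000*3.76*22.4 = 7.87494 Nm^3
Total per kg = 1.56240 + 1.06400 + 7.87494 = 10.50134 Nm^3
Total = 10.50134 * 3.4 = 35.70 Nm^3


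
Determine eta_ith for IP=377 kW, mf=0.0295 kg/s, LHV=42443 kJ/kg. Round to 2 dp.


eta_ith = (IP / (mf * LHV)) * 100
Denominator = 0.0295 * 42443 = 1252.0685 kW
eta_ith = (377 / 1252.0685) * 100 = 30.11%


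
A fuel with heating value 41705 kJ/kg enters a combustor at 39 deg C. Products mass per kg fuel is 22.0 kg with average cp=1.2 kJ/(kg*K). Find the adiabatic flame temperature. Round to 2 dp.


T_ad = T_in + Hc / (m_p * cp)
Denominator = 22.0 * 1.2 = 26.4000
Temperature rise = 41705 / 26.4000 = 1579.73 K
T_ad = 39 + 1579.73 = 1618.73 deg C


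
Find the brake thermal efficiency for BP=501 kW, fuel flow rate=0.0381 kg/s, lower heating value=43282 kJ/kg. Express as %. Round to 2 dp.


eta_BTE = (BP / (mf * LHV)) * 100
Denominator = 0.0381 * 43282 = 1649.0442 kW
eta_BTE = (501 / 1649.0442) * 100 = 30.38%


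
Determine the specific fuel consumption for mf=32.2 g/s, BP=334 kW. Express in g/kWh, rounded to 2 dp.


SFC = (mf / BP) * 3600
Rate = 32.2 / 334 = 0.096407 g/(s*kW)
SFC = 0.096407 * 3600 = 347.07 g/kWh


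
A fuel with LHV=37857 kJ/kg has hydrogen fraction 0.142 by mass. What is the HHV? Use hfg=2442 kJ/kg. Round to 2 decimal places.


HHV = LHV + hfg * 9 * H
Water addition = 2442 * 9 * 0.142 = 3120.876 kJ/kg
HHV = 37857 + 3120.876 = 40977.88 kJ/kg


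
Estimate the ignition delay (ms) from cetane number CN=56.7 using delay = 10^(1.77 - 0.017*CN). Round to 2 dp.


delay = 10^(1.77 - 0.017*CN)
Exponent = 1.77 - 0.017*56.7 = 0.8061
delay = 10^0.8061 = 6.40 ms


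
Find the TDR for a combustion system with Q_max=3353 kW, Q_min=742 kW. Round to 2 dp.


TDR = Q_max / Q_min
TDR = 3353 / 742 = 4.52


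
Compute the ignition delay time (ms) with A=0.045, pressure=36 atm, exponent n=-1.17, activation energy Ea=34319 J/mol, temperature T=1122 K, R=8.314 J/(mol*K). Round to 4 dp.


tau = A * P^n * exp(Ea/(R*T))
P^n = 36^(-1.17) = 0.01510519
Ea/(R*T) = 34319/(8.314*1122) = 3.679017
exp(Ea/(R*T)) = 39.607425
tau = 0.045 * 0.01510519 * 39.607425 = 0.0269 ms


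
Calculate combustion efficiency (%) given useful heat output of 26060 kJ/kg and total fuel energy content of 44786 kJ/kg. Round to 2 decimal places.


Efficiency = (Q_useful / Q_fuel) * 100
Efficiency = (26060 / 44786) * 100
Efficiency = 0.5819 * 100 = 58.19%


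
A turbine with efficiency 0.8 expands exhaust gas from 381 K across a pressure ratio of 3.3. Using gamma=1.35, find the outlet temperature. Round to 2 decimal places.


T_out = T_in * (1 - eta * (1 - PR^(-(gamma-1)/gamma)))
Exponent = -(1.35-1)/1.35 = -0.25925926
PR^exp = 3.3^(-0.25925926) = 0.73378775
Factor = 1 - 0.8*(1 - 0.73378775) = 0.78703020
T_out = 381 * 0.78703020 = 299.86 K


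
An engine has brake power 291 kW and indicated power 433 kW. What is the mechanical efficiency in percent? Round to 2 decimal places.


eta_mech = (BP / IP) * 100
Ratio = 291 / 433 = 0.6721
eta_mech = 0.6721 * 100 = 67.21%


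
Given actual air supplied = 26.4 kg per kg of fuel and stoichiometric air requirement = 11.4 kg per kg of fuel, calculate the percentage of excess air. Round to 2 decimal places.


Excess air = actual - stoichiometric = 26.4 - 11.4 = 15.00 kg/kg fuel
Excess air % = (excess / stoich) * 100 = (15.00 / 11.4) * 100 = 131.58%


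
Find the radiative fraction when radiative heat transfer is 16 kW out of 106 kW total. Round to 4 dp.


f_rad = Q_rad / Q_total
f_rad = 16 / 106 = 0.1509


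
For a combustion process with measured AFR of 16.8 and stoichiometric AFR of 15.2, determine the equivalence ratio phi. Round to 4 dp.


phi = AFR_stoich / AFR_actual
phi = 15.2 / 16.8 = 0.9048


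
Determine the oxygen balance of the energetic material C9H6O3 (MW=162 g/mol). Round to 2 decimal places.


OB = -1600 * (2C + H/2 - O) / MW
Inner = 2*9 + 6/2 - 3 = 18.00
OB = -1600 * 18.00 / 162 = -177.78%


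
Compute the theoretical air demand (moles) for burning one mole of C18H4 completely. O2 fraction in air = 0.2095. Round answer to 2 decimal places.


Balanced combustion: C18H4 + 19 O2 -> 18 CO2 + 2 H2O
O2 needed = C + H/4 = 18 + 4/4 = 19.00 moles
Air moles = O2 / 0.2095 = 19.00 / 0.2095 = 90.69 moles air


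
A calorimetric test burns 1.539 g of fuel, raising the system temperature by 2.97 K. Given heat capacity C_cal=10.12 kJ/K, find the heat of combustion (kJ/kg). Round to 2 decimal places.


Hc = C_cal * delta_T / m_fuel
Q_released = 10.12 * 2.97 = 30.0564 kJ
m_fuel = 1.539 g = 1.539/1000 kg = 0.001539 kg
Hc = 30.0564 / 0.001539 = 19529.82 kJ/kg


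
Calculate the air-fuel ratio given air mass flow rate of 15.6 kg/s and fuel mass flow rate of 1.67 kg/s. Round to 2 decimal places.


AFR = m_air / m_fuel
AFR = 15.6 / 1.67 = 9.34


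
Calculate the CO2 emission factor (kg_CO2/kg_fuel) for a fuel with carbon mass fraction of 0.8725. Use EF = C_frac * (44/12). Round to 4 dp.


EF = C_frac * (M_CO2 / M_C)
EF = 0.8725 * (44/12)
EF = 0.8725 * 3.666667 = 3.1992 kg_CO2/kg_fuel


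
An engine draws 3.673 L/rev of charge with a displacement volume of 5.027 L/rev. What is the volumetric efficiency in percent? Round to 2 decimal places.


eta_v = (V_actual / V_disp) * 100
Ratio = 3.673 / 5.027 = 0.7307
eta_v = 0.7307 * 100 = 73.07%


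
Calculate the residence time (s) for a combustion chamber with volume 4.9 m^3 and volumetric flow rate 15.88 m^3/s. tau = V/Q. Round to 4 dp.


tau = V / Q_flow
tau = 4.9 / 15.88 = 0.3086 s


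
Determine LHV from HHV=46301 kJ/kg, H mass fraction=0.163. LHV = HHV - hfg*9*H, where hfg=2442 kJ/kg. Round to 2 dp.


LHV = HHV - hfg * 9 * H
Water correction = 2442 * 9 * 0.163 = 3582.414 kJ/kg
LHV = 46301 - 3582.414 = 42718.59 kJ/kg


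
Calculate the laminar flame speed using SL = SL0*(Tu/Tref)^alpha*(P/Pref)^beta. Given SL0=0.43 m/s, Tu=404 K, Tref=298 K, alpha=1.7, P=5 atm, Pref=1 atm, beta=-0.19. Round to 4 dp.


SL = SL0 * (Tu/Tref)^alpha * (P/Pref)^beta
T ratio = 404/298 = 1.35570470
(T ratio)^alpha = 1.35570470^1.7 = 1.677570
(P/Pref)^beta = 5^(-0.19) = 0.736539
SL = 0.43 * 1.677570 * 0.736539 = 0.5313 m/s


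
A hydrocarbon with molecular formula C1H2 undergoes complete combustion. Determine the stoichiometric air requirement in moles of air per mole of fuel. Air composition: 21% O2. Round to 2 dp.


Balanced combustion: C1H2 + 1.5 O2 -> 1 CO2 + 1 H2O
O2 needed = C + H/4 = 1 + 2/4 = 1.50 moles
Air moles = O2 / 0.21 = 1.50 / 0.21 = 7.14 moles air


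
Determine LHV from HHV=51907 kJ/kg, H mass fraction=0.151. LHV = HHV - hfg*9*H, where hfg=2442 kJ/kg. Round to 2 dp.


LHV = HHV - hfg * 9 * H
Water correction = 2442 * 9 * 0.151 = 3318.678 kJ/kg
LHV = 51907 - 3318.678 = 48588.32 kJ/kg


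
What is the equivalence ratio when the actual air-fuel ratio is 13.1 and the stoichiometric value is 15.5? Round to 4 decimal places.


phi = AFR_stoich / AFR_actual
phi = 15.5 / 13.1 = 1.1832


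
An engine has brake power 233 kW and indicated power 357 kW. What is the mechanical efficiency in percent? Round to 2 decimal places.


eta_mech = (BP / IP) * 100
Ratio = 233 / 357 = 0.6527
eta_mech = 0.6527 * 100 = 65.27%


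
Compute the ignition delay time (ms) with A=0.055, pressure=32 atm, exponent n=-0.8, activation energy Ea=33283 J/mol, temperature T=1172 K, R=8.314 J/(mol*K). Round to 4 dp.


tau = A * P^n * exp(Ea/(R*T))
P^n = 32^(-0.8) = 0.06250000
Ea/(R*T) = 33283/(8.314*1172) = 3.415740
exp(Ea/(R*T)) = 30.439473
tau = 0.055 * 0.06250000 * 30.439473 = 0.1046 ms


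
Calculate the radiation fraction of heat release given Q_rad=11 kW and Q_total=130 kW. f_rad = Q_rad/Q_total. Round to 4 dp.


f_rad = Q_rad / Q_total
f_rad = 11 / 130 = 0.0846


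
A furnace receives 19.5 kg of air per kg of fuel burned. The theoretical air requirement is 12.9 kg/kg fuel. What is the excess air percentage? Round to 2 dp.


Excess air = actual - stoichiometric = 19.5 - 12.9 = 6.60 kg/kg fuel
Excess air % = (excess / stoich) * 100 = (6.60 / 12.9) * 100 = 51.16%


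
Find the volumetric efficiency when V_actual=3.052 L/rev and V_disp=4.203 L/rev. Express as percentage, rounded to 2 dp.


eta_v = (V_actual / V_disp) * 100
Ratio = 3.052 / 4.203 = 0.7261
eta_v = 0.7261 * 100 = 72.61%


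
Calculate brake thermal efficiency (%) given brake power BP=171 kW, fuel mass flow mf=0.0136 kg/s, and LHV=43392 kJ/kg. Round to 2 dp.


eta_BTE = (BP / (mf * LHV)) * 100
Denominator = 0.0136 * 43392 = 590.1312 kW
eta_BTE = (171 / 590.1312) * 100 = 28.98%


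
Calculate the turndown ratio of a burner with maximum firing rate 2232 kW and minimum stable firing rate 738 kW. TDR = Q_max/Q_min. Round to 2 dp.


TDR = Q_max / Q_min
TDR = 2232 / 738 = 3.02


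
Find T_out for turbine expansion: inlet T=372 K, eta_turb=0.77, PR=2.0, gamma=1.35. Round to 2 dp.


T_out = T_in * (1 - eta * (1 - PR^(-(gamma-1)/gamma)))
Exponent = -(1.35-1)/1.35 = -0.25925926
PR^exp = 2.0^(-0.25925926) = 0.83551680
Factor = 1 - 0.77*(1 - 0.83551680) = 0.87334794
T_out = 372 * 0.87334794 = 324.89 K


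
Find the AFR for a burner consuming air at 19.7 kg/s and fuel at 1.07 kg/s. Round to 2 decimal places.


AFR = m_air / m_fuel
AFR = 19.7 / 1.07 = 18.41


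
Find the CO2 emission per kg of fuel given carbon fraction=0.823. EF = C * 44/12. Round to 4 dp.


EF = C_frac * (M_CO2 / M_C)
EF = 0.823 * (44/12)
EF = 0.823 * 3.666667 = 3.0177 kg_CO2/kg_fuel


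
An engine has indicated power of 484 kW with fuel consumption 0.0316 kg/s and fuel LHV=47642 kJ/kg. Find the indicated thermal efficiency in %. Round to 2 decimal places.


eta_ith = (IP / (mf * LHV)) * 100
Denominator = 0.0316 * 47642 = 1505.4872 kW
eta_ith = (484 / 1505.4872) * 100 = 32.15%


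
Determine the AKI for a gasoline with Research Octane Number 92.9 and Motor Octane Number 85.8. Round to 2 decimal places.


AKI = (RON + MON) / 2
AKI = (92.9 + 85.8) / 2
AKI = 178.7 / 2 = 89.35


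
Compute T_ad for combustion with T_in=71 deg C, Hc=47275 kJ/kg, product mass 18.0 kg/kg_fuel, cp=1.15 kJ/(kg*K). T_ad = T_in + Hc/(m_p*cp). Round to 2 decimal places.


T_ad = T_in + Hc / (m_p * cp)
Denominator = 18.0 * 1.15 = 20.7000
Temperature rise = 47275 / 20.7000 = 2283.82 K
T_ad = 71 + 2283.82 = 2354.82 deg C


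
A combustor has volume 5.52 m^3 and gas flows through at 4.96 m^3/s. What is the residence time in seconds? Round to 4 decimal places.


tau = V / Q_flow
tau = 5.52 / 4.96 = 1.1129 s


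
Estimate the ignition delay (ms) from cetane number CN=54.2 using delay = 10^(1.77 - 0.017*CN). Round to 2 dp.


delay = 10^(1.77 - 0.017*CN)
Exponent = 1.77 - 0.017*54.2 = 0.8486
delay = 10^0.8486 = 7.06 ms


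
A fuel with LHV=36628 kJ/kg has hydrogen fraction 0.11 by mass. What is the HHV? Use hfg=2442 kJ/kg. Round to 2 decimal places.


HHV = LHV + hfg * 9 * H
Water addition = 2442 * 9 * 0.11 = 2417.580 kJ/kg
HHV = 36628 + 2417.580 = 39045.58 kJ/kg


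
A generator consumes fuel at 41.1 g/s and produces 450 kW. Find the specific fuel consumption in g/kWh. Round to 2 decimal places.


SFC = (mf / BP) * 3600
Rate = 41.1 / 450 = 0.091333 g/(s*kW)
SFC = 0.091333 * 3600 = 328.80 g/kWh


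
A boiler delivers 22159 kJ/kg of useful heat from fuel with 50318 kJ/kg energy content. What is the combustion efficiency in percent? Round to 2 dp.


Efficiency = (Q_useful / Q_fuel) * 100
Efficiency = (22159 / 50318) * 100
Efficiency = 0.4404 * 100 = 44.04%


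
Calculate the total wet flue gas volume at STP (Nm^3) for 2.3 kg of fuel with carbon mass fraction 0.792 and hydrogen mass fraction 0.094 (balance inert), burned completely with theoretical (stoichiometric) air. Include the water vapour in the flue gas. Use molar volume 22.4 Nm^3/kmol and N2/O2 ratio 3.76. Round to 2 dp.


Per kg fuel: CO2 = (C/12 kmol)*22.4 = (0.792/12)*22.4 = 1.47840 Nm^3
Per kg fuel: H2O = (H/2 kmol)*22.4 = (0.094/2)*22.4 = 1.05280 Nm^3
O2 needed per kg fuel = C/12 + H/4 = 0.792/12 + 0.094/4 = 0.08950000 kmol
Per kg fuel: N2 = O2*3.76*22.4 = 0.08950000*3.76*22.4 = 7.53805 Nm^3
Total per kg = 1.47840 + 1.05280 + 7.53805 = 10.06925 Nm^3
Total = 10.06925 * 2.3 = 23.16 Nm^3


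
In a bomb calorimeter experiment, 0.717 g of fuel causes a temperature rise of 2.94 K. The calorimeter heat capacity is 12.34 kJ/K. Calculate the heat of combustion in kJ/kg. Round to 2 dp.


Hc = C_cal * delta_T / m_fuel
Q_released = 12.34 * 2.94 = 36.2796 kJ
m_fuel = 0.717 g = 0.717/1000 kg = 0.000717 kg
Hc = 36.2796 / 0.000717 = 50599.16 kJ/kg


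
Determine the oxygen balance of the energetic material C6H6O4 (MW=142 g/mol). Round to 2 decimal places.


OB = -1600 * (2C + H/2 - O) / MW
Inner = 2*6 + 6/2 - 4 = 11.00
OB = -1600 * 11.00 / 142 = -123.94%


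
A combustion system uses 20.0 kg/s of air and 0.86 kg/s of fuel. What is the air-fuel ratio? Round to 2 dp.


AFR = m_air / m_fuel
AFR = 20.0 / 0.86 = 23.26


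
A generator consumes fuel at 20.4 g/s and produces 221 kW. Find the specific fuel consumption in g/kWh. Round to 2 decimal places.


SFC = (mf / BP) * 3600
Rate = 20.4 / 221 = 0.092308 g/(s*kW)
SFC = 0.092308 * 3600 = 332.31 g/kWh


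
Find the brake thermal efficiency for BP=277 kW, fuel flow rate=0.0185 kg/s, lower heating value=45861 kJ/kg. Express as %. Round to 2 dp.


eta_BTE = (BP / (mf * LHV)) * 100
Denominator = 0.0185 * 45861 = 848.4285 kW
eta_BTE = (277 / 848.4285) * 100 = 32.65%


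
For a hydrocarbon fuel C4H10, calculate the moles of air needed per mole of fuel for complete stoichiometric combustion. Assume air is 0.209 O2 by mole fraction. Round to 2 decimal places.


Balanced combustion: C4H10 + 6.5 O2 -> 4 CO2 + 5 H2O
O2 needed = C + H/4 = 4 + 10/4 = 6.50 moles
Air moles = O2 / 0.209 = 6.50 / 0.209 = 31.10 moles air


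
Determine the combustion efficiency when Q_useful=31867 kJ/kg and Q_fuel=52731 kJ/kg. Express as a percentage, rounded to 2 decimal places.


Efficiency = (Q_useful / Q_fuel) * 100
Efficiency = (31867 / 52731) * 100
Efficiency = 0.6043 * 100 = 60.43%


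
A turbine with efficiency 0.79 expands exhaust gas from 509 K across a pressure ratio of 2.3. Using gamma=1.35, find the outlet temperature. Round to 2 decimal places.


T_out = T_in * (1 - eta * (1 - PR^(-(gamma-1)/gamma)))
Exponent = -(1.35-1)/1.35 = -0.25925926
PR^exp = 2.3^(-0.25925926) = 0.80578413
Factor = 1 - 0.79*(1 - 0.80578413) = 0.84656946
T_out = 509 * 0.84656946 = 430.90 K


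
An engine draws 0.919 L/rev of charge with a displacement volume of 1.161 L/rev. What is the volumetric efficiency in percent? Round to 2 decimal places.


eta_v = (V_actual / V_disp) * 100
Ratio = 0.919 / 1.161 = 0.7916
eta_v = 0.7916 * 100 = 79.16%


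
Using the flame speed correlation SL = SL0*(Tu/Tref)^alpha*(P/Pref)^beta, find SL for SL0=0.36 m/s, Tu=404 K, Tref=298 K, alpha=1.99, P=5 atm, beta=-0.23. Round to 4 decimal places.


SL = SL0 * (Tu/Tref)^alpha * (P/Pref)^beta
T ratio = 404/298 = 1.35570470
(T ratio)^alpha = 1.35570470^1.99 = 1.832351
(P/Pref)^beta = 5^(-0.23) = 0.690616
SL = 0.36 * 1.832351 * 0.690616 = 0.4556 m/s


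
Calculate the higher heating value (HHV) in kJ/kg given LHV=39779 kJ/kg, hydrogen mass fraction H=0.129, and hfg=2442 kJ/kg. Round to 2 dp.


HHV = LHV + hfg * 9 * H
Water addition = 2442 * 9 * 0.129 = 2835.162 kJ/kg
HHV = 39779 + 2835.162 = 42614.16 kJ/kg


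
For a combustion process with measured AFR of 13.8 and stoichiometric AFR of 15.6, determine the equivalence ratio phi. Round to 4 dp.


phi = AFR_stoich / AFR_actual
phi = 15.6 / 13.8 = 1.1304


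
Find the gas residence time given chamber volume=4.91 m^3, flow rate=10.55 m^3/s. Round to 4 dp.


tau = V / Q_flow
tau = 4.91 / 10.55 = 0.4654 s


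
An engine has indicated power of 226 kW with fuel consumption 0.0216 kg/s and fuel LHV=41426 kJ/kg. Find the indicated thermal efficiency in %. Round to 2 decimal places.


eta_ith = (IP / (mf * LHV)) * 100
Denominator = 0.0216 * 41426 = 894.8016 kW
eta_ith = (226 / 894.8016) * 100 = 25.26%


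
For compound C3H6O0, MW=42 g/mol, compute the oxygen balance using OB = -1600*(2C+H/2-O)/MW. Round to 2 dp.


OB = -1600 * (2C + H/2 - O) / MW
Inner = 2*3 + 6/2 - 0 = 9.00
OB = -1600 * 9.00 / 42 = -342.86%


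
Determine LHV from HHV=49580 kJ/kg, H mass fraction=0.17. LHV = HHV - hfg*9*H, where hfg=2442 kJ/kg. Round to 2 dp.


LHV = HHV - hfg * 9 * H
Water correction = 2442 * 9 * 0.17 = 3736.260 kJ/kg
LHV = 49580 - 3736.260 = 45843.74 kJ/kg


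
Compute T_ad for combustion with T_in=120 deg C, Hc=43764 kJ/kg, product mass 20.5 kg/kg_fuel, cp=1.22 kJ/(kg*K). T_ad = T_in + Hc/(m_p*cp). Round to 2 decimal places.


T_ad = T_in + Hc / (m_p * cp)
Denominator = 20.5 * 1.22 = 25.0100
Temperature rise = 43764 / 25.0100 = 1749.86 K
T_ad = 120 + 1749.86 = 1869.86 deg C


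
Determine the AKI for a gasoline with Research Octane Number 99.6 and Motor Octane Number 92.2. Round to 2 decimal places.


AKI = (RON + MON) / 2
AKI = (99.6 + 92.2) / 2
AKI = 191.8 / 2 = 95.90


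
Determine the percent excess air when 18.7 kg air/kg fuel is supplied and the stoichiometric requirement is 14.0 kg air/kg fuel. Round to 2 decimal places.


Excess air = actual - stoichiometric = 18.7 - 14.0 = 4.70 kg/kg fuel
Excess air % = (excess / stoich) * 100 = (4.70 / 14.0) * 100 = 33.57%


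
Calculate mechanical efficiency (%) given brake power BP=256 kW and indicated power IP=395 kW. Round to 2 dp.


eta_mech = (BP / IP) * 100
Ratio = 256 / 395 = 0.6481
eta_mech = 0.6481 * 100 = 64.81%


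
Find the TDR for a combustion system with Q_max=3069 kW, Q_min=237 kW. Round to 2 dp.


TDR = Q_max / Q_min
TDR = 3069 / 237 = 12.95


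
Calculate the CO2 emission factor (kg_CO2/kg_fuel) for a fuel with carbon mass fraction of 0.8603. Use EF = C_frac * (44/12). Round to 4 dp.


EF = C_frac * (M_CO2 / M_C)
EF = 0.8603 * (44/12)
EF = 0.8603 * 3.666667 = 3.1544 kg_CO2/kg_fuel


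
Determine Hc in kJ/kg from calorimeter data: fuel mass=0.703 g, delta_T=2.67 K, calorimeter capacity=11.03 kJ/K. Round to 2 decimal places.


Hc = C_cal * delta_T / m_fuel
Q_released = 11.03 * 2.67 = 29.4501 kJ
m_fuel = 0.703 g = 0.703/1000 kg = 0.000703 kg
Hc = 29.4501 / 0.000703 = 41892.03 kJ/kg


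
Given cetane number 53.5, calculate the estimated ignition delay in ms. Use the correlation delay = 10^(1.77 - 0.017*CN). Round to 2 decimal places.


delay = 10^(1.77 - 0.017*CN)
Exponent = 1.77 - 0.017*53.5 = 0.8605
delay = 10^0.8605 = 7.25 ms


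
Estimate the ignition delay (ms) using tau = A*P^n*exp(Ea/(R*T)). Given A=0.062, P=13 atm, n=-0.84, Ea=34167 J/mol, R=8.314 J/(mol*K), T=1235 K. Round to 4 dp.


tau = A * P^n * exp(Ea/(R*T))
P^n = 13^(-0.84) = 0.11595449
Ea/(R*T) = 34167/(8.314*1235) = 3.327590
exp(Ea/(R*T)) = 27.871104
tau = 0.062 * 0.11595449 * 27.871104 = 0.2004 ms


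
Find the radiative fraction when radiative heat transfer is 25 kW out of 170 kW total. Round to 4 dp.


f_rad = Q_rad / Q_total
f_rad = 25 / 170 = 0.1471


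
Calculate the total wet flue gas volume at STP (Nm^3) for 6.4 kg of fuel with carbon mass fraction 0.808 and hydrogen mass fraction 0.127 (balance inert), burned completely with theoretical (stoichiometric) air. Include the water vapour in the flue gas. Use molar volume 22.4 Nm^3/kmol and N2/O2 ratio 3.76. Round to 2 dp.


Per kg fuel: CO2 = (C/12 kmol)*22.4 = (0.808/12)*22.4 = 1.50827 Nm^3
Per kg fuel: H2O = (H/2 kmol)*22.4 = (0.127/2)*22.4 = 1.42240 Nm^3
O2 needed per kg fuel = C/12 + H/4 = 0.808/12 + 0.127/4 = 0.09908333 kmol
Per kg fuel: N2 = O2*3.76*22.4 = 0.09908333*3.76*22.4 = 8.34519 Nm^3
Total per kg = 1.50827 + 1.42240 + 8.34519 = 11.27586 Nm^3
Total = 11.27586 * 6.4 = 72.17 Nm^3


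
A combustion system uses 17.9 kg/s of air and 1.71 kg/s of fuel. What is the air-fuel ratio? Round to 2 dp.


AFR = m_air / m_fuel
AFR = 17.9 / 1.71 = 10.47


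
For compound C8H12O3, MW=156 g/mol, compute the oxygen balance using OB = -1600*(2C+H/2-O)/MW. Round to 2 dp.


OB = -1600 * (2C + H/2 - O) / MW
Inner = 2*8 + 12/2 - 3 = 19.00
OB = -1600 * 19.00 / 156 = -194.87%


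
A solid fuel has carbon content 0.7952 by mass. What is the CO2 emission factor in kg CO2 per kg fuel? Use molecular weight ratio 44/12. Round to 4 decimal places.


EF = C_frac * (M_CO2 / M_C)
EF = 0.7952 * (44/12)
EF = 0.7952 * 3.666667 = 2.9157 kg_CO2/kg_fuel


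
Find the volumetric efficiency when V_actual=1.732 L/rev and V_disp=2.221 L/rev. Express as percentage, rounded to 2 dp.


eta_v = (V_actual / V_disp) * 100
Ratio = 1.732 / 2.221 = 0.7798
eta_v = 0.7798 * 100 = 77.98%


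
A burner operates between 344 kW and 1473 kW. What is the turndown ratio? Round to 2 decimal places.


TDR = Q_max / Q_min
TDR = 1473 / 344 = 4.28


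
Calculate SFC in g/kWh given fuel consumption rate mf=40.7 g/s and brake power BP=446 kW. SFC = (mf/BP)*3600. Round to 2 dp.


SFC = (mf / BP) * 3600
Rate = 40.7 / 446 = 0.091256 g/(s*kW)
SFC = 0.091256 * 3600 = 328.52 g/kWh


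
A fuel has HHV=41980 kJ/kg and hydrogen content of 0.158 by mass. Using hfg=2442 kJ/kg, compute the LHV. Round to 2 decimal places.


LHV = HHV - hfg * 9 * H
Water correction = 2442 * 9 * 0.158 = 3472.524 kJ/kg
LHV = 41980 - 3472.524 = 38507.48 kJ/kg


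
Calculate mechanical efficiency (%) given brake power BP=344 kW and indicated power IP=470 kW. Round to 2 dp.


eta_mech = (BP / IP) * 100
Ratio = 344 / 470 = 0.7319
eta_mech = 0.7319 * 100 = 73.19%


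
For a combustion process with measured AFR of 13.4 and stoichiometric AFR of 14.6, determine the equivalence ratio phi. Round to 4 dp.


phi = AFR_stoich / AFR_actual
phi = 14.6 / 13.4 = 1.0896


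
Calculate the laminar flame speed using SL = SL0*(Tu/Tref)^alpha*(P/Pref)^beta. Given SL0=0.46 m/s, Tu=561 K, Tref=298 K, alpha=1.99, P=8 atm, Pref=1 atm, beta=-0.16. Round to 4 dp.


SL = SL0 * (Tu/Tref)^alpha * (P/Pref)^beta
T ratio = 561/298 = 1.88255034
(T ratio)^alpha = 1.88255034^1.99 = 3.521646
(P/Pref)^beta = 8^(-0.16) = 0.716978
SL = 0.46 * 3.521646 * 0.716978 = 1.1615 m/s


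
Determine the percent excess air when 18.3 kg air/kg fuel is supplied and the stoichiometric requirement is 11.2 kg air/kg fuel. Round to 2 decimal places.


Excess air = actual - stoichiometric = 18.3 - 11.2 = 7.10 kg/kg fuel
Excess air % = (excess / stoich) * 100 = (7.10 / 11.2) * 100 = 63.39%


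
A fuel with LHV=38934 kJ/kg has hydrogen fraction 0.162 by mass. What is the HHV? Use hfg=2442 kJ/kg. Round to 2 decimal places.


HHV = LHV + hfg * 9 * H
Water addition = 2442 * 9 * 0.162 = 3560.436 kJ/kg
HHV = 38934 + 3560.436 = 42494.44 kJ/kg


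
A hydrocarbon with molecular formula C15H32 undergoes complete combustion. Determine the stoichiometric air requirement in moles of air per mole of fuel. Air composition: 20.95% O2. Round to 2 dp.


Balanced combustion: C15H32 + 23 O2 -> 15 CO2 + 16 H2O
O2 needed = C + H/4 = 15 + 32/4 = 23.00 moles
Air moles = O2 / 0.2095 = 23.00 / 0.2095 = 109.79 moles air


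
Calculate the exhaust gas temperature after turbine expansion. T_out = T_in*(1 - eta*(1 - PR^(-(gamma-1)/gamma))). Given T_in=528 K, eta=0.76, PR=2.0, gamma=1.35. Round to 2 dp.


T_out = T_in * (1 - eta * (1 - PR^(-(gamma-1)/gamma)))
Exponent = -(1.35-1)/1.35 = -0.25925926
PR^exp = 2.0^(-0.25925926) = 0.83551680
Factor = 1 - 0.76*(1 - 0.83551680) = 0.87499277
T_out = 528 * 0.87499277 = 462.00 K


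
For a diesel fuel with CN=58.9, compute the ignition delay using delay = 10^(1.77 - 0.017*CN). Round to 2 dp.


delay = 10^(1.77 - 0.017*CN)
Exponent = 1.77 - 0.017*58.9 = 0.7687
delay = 10^0.7687 = 5.87 ms


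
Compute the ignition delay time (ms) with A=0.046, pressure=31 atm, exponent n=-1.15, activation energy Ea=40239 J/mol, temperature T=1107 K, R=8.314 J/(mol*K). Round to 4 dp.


tau = A * P^n * exp(Ea/(R*T))
P^n = 31^(-1.15) = 0.01927232
Ea/(R*T) = 40239/(8.314*1107) = 4.372094
exp(Ea/(R*T)) = 79.209360
tau = 0.046 * 0.01927232 * 79.209360 = 0.0702 ms


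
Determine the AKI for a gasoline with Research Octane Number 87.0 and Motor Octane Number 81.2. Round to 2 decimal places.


AKI = (RON + MON) / 2
AKI = (87.0 + 81.2) / 2
AKI = 168.2 / 2 = 84.10


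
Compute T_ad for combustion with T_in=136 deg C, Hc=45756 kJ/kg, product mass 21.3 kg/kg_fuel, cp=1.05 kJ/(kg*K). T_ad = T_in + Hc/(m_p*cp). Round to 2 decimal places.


T_ad = T_in + Hc / (m_p * cp)
Denominator = 21.3 * 1.05 = 22.3650
Temperature rise = 45756 / 22.3650 = 2045.88 K
T_ad = 136 + 2045.88 = 2181.88 deg C


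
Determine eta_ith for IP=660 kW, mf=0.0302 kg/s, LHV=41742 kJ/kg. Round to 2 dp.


eta_ith = (IP / (mf * LHV)) * 100
Denominator = 0.0302 * 41742 = 1260.6084 kW
eta_ith = (660 / 1260.6084) * 100 = 52.36%


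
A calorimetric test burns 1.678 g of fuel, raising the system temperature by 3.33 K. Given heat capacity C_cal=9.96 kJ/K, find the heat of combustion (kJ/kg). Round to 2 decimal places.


Hc = C_cal * delta_T / m_fuel
Q_released = 9.96 * 3.33 = 33.1668 kJ
m_fuel = 1.678 g = 1.678/1000 kg = 0.001678 kg
Hc = 33.1668 / 0.001678 = 19765.67 kJ/kg


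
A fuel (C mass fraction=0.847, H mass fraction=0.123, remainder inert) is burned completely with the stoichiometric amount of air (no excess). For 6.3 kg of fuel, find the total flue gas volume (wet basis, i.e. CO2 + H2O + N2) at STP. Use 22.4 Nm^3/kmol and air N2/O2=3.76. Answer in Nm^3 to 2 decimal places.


Per kg fuel: CO2 = (C/12 kmol)*22.4 = (0.847/12)*22.4 = 1.58107 Nm^3
Per kg fuel: H2O = (H/2 kmol)*22.4 = (0.123/2)*22.4 = 1.37760 Nm^3
O2 needed per kg fuel = C/12 + H/4 = 0.847/12 + 0.123/4 = 0.10133333 kmol
Per kg fuel: N2 = O2*3.76*22.4 = 0.10133333*3.76*22.4 = 8.53470 Nm^3
Total per kg = 1.58107 + 1.37760 + 8.53470 = 11.49337 Nm^3
Total = 11.49337 * 6.3 = 72.41 Nm^3


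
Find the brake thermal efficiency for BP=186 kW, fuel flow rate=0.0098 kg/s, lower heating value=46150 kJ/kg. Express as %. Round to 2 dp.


eta_BTE = (BP / (mf * LHV)) * 100
Denominator = 0.0098 * 46150 = 452.2700 kW
eta_BTE = (186 / 452.2700) * 100 = 41.13%


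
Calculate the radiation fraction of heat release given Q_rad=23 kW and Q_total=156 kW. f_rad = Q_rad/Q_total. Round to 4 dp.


f_rad = Q_rad / Q_total
f_rad = 23 / 156 = 0.1474


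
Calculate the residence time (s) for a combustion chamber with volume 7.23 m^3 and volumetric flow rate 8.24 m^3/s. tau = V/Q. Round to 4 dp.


tau = V / Q_flow
tau = 7.23 / 8.24 = 0.8774 s


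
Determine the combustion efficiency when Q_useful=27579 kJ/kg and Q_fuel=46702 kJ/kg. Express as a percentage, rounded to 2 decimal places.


Efficiency = (Q_useful / Q_fuel) * 100
Efficiency = (27579 / 46702) * 100
Efficiency = 0.5905 * 100 = 59.05%


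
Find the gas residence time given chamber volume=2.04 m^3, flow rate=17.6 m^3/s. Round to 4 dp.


tau = V / Q_flow
tau = 2.04 / 17.6 = 0.1159 s


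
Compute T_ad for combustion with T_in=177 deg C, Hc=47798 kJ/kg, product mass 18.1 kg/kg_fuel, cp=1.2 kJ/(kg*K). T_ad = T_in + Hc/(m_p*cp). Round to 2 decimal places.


T_ad = T_in + Hc / (m_p * cp)
Denominator = 18.1 * 1.2 = 21.7200
Temperature rise = 47798 / 21.7200 = 2200.64 K
T_ad = 177 + 2200.64 = 2377.64 deg C


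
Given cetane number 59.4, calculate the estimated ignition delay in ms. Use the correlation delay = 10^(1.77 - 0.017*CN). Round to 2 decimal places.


delay = 10^(1.77 - 0.017*CN)
Exponent = 1.77 - 0.017*59.4 = 0.7602
delay = 10^0.7602 = 5.76 ms


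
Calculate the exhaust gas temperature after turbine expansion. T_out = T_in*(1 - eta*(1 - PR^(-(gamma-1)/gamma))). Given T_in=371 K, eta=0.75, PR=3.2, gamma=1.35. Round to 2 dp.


T_out = T_in * (1 - eta * (1 - PR^(-(gamma-1)/gamma)))
Exponent = -(1.35-1)/1.35 = -0.25925926
PR^exp = 3.2^(-0.25925926) = 0.73966521
Factor = 1 - 0.75*(1 - 0.73966521) = 0.80474891
T_out = 371 * 0.80474891 = 298.56 K


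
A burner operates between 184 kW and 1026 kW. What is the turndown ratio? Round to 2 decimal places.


TDR = Q_max / Q_min
TDR = 1026 / 184 = 5.58


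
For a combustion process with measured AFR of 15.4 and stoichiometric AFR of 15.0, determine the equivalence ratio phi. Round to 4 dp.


phi = AFR_stoich / AFR_actual
phi = 15.0 / 15.4 = 0.9740


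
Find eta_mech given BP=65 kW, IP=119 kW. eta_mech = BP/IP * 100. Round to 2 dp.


eta_mech = (BP / IP) * 100
Ratio = 65 / 119 = 0.5462
eta_mech = 0.5462 * 100 = 54.62%


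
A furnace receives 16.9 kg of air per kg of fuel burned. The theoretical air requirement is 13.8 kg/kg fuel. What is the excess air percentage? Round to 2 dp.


Excess air = actual - stoichiometric = 16.9 - 13.8 = 3.10 kg/kg fuel
Excess air % = (excess / stoich) * 100 = (3.10 / 13.8) * 100 = 22.46%


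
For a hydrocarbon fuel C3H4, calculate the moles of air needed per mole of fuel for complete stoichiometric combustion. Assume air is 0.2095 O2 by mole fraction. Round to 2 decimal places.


Balanced combustion: C3H4 + 4 O2 -> 3 CO2 + 2 H2O
O2 needed = C + H/4 = 3 + 4/4 = 4.00 moles
Air moles = O2 / 0.2095 = 4.00 / 0.2095 = 19.09 moles air


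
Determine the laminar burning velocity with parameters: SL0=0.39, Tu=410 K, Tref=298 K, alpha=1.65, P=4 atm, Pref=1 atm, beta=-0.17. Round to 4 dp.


SL = SL0 * (Tu/Tref)^alpha * (P/Pref)^beta
T ratio = 410/298 = 1.37583893
(T ratio)^alpha = 1.37583893^1.65 = 1.692920
(P/Pref)^beta = 4^(-0.17) = 0.790041
SL = 0.39 * 1.692920 * 0.790041 = 0.5216 m/s


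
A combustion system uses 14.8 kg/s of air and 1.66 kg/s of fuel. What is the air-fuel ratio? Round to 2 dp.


AFR = m_air / m_fuel
AFR = 14.8 / 1.66 = 8.92


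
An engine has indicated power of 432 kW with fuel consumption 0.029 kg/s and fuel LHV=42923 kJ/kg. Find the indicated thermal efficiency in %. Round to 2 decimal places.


eta_ith = (IP / (mf * LHV)) * 100
Denominator = 0.029 * 42923 = 1244.7670 kW
eta_ith = (432 / 1244.7670) * 100 = 34.71%


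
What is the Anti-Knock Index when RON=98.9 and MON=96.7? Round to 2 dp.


AKI = (RON + MON) / 2
AKI = (98.9 + 96.7) / 2
AKI = 195.6 / 2 = 97.80


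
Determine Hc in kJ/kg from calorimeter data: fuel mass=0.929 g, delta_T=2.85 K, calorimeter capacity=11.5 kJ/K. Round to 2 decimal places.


Hc = C_cal * delta_T / m_fuel
Q_released = 11.5 * 2.85 = 32.7750 kJ
m_fuel = 0.929 g = 0.929/1000 kg = 0.000929 kg
Hc = 32.7750 / 0.000929 = 35279.87 kJ/kg


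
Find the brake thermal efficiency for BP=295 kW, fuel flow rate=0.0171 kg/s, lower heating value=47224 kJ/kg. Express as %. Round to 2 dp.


eta_BTE = (BP / (mf * LHV)) * 100
Denominator = 0.0171 * 47224 = 807.5304 kW
eta_BTE = (295 / 807.5304) * 100 = 36.53%


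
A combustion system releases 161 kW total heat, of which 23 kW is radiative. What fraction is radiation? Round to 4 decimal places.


f_rad = Q_rad / Q_total
f_rad = 23 / 161 = 0.1429


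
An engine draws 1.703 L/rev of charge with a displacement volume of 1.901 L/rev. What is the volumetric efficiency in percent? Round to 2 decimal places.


eta_v = (V_actual / V_disp) * 100
Ratio = 1.703 / 1.901 = 0.8958
eta_v = 0.8958 * 100 = 89.58%


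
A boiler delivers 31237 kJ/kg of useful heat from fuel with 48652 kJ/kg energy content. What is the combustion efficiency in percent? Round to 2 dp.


Efficiency = (Q_useful / Q_fuel) * 100
Efficiency = (31237 / 48652) * 100
Efficiency = 0.6420 * 100 = 64.20%


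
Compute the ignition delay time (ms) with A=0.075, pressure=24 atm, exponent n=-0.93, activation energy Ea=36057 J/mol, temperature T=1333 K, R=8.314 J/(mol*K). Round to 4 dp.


tau = A * P^n * exp(Ea/(R*T))
P^n = 24^(-0.93) = 0.05204794
Ea/(R*T) = 36057/(8.314*1333) = 3.253490
exp(Ea/(R*T)) = 25.880495
tau = 0.075 * 0.05204794 * 25.880495 = 0.1010 ms


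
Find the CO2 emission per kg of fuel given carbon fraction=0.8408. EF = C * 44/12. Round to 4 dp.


EF = C_frac * (M_CO2 / M_C)
EF = 0.8408 * (44/12)
EF = 0.8408 * 3.666667 = 3.0829 kg_CO2/kg_fuel


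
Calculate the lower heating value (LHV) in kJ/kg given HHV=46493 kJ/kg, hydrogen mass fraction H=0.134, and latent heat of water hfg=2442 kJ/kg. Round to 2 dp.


LHV = HHV - hfg * 9 * H
Water correction = 2442 * 9 * 0.134 = 2945.052 kJ/kg
LHV = 46493 - 2945.052 = 43547.95 kJ/kg
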